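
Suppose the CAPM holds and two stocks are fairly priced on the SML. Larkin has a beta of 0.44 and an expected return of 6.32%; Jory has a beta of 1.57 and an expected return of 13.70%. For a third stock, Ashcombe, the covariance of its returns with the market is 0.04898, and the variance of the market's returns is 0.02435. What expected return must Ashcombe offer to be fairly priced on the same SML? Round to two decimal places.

MRP = (13.70% − 6.32%) / (1.57 − 0.44) = 6.5310%
R_f = 6.32% − 0.44 × 6.5310% = 3.4464%
β_Ashcombe = Cov / Var(R_m) = 0.04898 / 0.02435 = 2.0115
E(R_Ashcombe) = R_f + β × MRP = 3.4464% + 2.0115 × 6.5310% = 16.58%

16.58%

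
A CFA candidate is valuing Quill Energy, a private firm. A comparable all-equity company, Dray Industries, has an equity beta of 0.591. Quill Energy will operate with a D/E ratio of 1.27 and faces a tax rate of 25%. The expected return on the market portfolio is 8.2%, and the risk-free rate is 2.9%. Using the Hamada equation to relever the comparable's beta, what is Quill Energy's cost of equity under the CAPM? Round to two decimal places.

β_L = β_U × [1 + (1 − t)(D/E)] = 0.591 × [1 + (1 − 0.25) × 1.27]
    = 0.591 × [1 + 0.75 × 1.27] = 0.591 × 1.9525 = 1.1539
MRP = 8.2% − 2.9% = 5.30%
E(R) = R_f + β_L × MRP = 2.9% + 1.1539 × 5.3% = 9.02%

9.02%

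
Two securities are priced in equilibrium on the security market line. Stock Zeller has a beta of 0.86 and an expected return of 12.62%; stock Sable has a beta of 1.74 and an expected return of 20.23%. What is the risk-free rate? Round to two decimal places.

5.18%

Both satisfy E(R) = R_f + β·MRP, so the slope of the SML is
MRP = (20.23% − 12.62%) / (1.74 − 0.86) = 7.61% / 0.88 = 8.6477%
R_f = E(R_Zeller) − β_Zeller·MRP = 12.62% − 0.86 × 8.6477% = 5.1830%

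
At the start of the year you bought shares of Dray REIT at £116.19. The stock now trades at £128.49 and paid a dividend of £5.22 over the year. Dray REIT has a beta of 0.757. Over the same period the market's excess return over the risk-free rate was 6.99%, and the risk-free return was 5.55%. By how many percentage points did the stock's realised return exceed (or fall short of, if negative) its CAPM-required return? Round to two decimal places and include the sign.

+4.24%

Realised HPR = (P1 + D1 − P0) / P0 = (128.49 + 5.22 − 116.19) / 116.19 = 17.52 / 116.19 = 15.0788%
CAPM required = R_f + β·MRP = 5.55% + 0.757 × 6.99% = 10.84143%
α = realised − required = 15.0788% − 10.84143% = +4.24%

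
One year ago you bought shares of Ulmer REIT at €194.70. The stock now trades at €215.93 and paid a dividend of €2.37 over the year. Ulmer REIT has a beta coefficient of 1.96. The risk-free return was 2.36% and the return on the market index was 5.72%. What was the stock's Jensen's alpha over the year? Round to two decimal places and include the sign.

+3.18%

Realised HPR = (P1 + D1 − P0) / P0 = (215.93 + 2.37 − 194.70) / 194.70 = 23.60 / 194.70 = 12.1212%
MRP = 5.72% − 2.36% = 3.36%
CAPM required = R_f + β·MRP = 2.36% + 1.96 × 3.36% = 8.9456%
α = realised − required = 12.1212% − 8.9456% = +3.18%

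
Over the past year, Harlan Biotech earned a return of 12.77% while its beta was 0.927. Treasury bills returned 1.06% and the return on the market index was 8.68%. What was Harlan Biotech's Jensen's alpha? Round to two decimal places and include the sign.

+4.65%

Market excess return = 8.68% − 1.06% = 7.62%
CAPM benchmark = R_f + β(R_m − R_f) = 1.06% + 0.927 × 7.62% = 8.12374%
α = actual − benchmark = 12.77% − 8.12374% = +4.65%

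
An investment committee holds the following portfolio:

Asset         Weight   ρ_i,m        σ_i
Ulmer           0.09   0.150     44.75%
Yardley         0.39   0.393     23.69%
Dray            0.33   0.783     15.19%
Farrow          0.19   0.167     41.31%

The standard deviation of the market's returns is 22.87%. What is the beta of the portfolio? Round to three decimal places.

0.414

β_Ulmer = 0.150 × 44.75% / 22.87% = 0.2935
β_Yardley = 0.393 × 23.69% / 22.87% = 0.4071
β_Dray = 0.783 × 15.19% / 22.87% = 0.5201
β_Farrow = 0.167 × 41.31% / 22.87% = 0.3017
β_P = Σ w_i β_i = 0.09×0.2935 + 0.39×0.4071 + 0.33×0.5201 + 0.19×0.3017 = 0.4141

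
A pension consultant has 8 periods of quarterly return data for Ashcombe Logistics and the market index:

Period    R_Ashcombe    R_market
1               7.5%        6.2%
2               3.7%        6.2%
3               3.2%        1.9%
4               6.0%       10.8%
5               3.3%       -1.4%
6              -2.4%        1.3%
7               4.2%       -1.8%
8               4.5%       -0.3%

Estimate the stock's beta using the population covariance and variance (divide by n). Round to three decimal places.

Mean R_i = (7.5 + 3.7 + 3.2 + 6.0 + 3.3 − 2.4 + 4.2 + 4.5) / 8 = 3.7500%
Mean R_m = (6.2 + 6.2 + 1.9 + 10.8 − 1.4 + 1.3 − 1.8 − 0.3) / 8 = 2.8625%
Σ(R_i − R̄_i)(R_m − R̄_m) = 37.7950  ⇒  Cov = 37.7950 / 8 = 4.7244
Σ(R_m − R̄_m)² = 138.5588  ⇒  Var(R_m) = 138.5588 / 8 = 17.3199
β = Cov / Var(R_m) = 4.7244 / 17.3199 = 0.2728

0.273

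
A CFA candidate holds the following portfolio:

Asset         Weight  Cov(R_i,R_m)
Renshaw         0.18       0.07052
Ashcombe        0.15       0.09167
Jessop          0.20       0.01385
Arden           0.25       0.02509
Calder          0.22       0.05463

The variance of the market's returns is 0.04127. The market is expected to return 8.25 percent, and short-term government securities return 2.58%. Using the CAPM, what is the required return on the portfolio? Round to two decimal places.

β_Renshaw = 0.07052 / 0.04127 = 1.7087
β_Ashcombe = 0.09167 / 0.04127 = 2.2212
β_Jessop = 0.01385 / 0.04127 = 0.3356
β_Arden = 0.02509 / 0.04127 = 0.6079
β_Calder = 0.05463 / 0.04127 = 1.3237
β_P = Σ w_i β_i = 0.18×1.7087 + 0.15×2.2212 + 0.20×0.3356 + 0.25×0.6079 + 0.22×1.3237 = 1.1511
MRP = 8.25% − 2.58% = 5.67%
E(R_P) = R_f + β_P × MRP = 2.58% + 1.1511 × 5.67% = 9.11%

9.11%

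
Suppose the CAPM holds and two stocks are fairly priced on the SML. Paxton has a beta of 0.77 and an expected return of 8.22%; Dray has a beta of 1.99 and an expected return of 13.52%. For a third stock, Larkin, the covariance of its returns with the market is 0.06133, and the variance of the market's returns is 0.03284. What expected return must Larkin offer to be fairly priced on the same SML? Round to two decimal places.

12.99%

MRP = (13.52% − 8.22%) / (1.99 − 0.77) = 4.3443%
R_f = 8.22% − 0.77 × 4.3443% = 4.8749%
β_Larkin = Cov / Var(R_m) = 0.06133 / 0.03284 = 1.8675
E(R_Larkin) = R_f + β × MRP = 4.8749% + 1.8675 × 4.3443% = 12.99%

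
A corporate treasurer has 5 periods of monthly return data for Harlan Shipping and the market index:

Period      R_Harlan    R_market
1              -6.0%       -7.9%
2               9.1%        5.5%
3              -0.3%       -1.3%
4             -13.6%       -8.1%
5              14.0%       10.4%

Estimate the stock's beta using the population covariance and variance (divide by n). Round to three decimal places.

Mean R_i = (-6.0 + 9.1 − 0.3 − 13.6 + 14.0) / 5 = 0.6400%
Mean R_m = (-7.9 + 5.5 − 1.3 − 8.1 + 10.4) / 5 = -0.2800%
Σ(R_i − R̄_i)(R_m − R̄_m) = 354.4960  ⇒  Cov = 354.4960 / 5 = 70.8992
Σ(R_m − R̄_m)² = 267.7280  ⇒  Var(R_m) = 267.7280 / 5 = 53.5456
β = Cov / Var(R_m) = 70.8992 / 53.5456 = 1.3241

1.324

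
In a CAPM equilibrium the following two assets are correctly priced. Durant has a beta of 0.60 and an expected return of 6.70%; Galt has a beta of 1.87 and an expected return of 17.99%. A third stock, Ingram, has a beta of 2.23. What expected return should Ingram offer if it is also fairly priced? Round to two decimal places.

MRP (SML slope) = (17.99% − 6.70%) / (1.87 − 0.60) = 11.29% / 1.27 = 8.8898%
R_f (intercept) = 6.70% − 0.60 × 8.8898% = 1.3661%
E(R_Ingram) = R_f + β × MRP = 1.3661% + 2.23 × 8.8898% = 21.19%

21.19%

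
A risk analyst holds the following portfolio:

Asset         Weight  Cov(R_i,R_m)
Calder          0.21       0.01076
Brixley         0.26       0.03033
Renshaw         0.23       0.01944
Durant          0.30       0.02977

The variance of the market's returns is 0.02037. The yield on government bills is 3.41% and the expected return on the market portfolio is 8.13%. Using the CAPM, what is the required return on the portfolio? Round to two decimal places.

β_Calder = 0.01076 / 0.02037 = 0.5282
β_Brixley = 0.03033 / 0.02037 = 1.4890
β_Renshaw = 0.01944 / 0.02037 = 0.9543
β_Durant = 0.02977 / 0.02037 = 1.4615
β_P = Σ w_i β_i = 0.21×0.5282 + 0.26×1.4890 + 0.23×0.9543 + 0.30×1.4615 = 1.1560
MRP = 8.13% − 3.41% = 4.72%
E(R_P) = R_f + β_P × MRP = 3.41% + 1.1560 × 4.72% = 8.87%

8.87%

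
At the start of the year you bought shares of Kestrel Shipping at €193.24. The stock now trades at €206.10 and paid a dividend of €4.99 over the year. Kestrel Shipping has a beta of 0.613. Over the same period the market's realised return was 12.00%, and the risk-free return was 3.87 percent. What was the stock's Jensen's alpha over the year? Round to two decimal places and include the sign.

Realised HPR = (P1 + D1 − P0) / P0 = (206.10 + 4.99 − 193.24) / 193.24 = 17.85 / 193.24 = 9.2372%
MRP = 12.00% − 3.87% = 8.13%
CAPM required = R_f + β·MRP = 3.87% + 0.613 × 8.13% = 8.85369%
α = realised − required = 9.2372% − 8.85369% = +0.38%

+0.38%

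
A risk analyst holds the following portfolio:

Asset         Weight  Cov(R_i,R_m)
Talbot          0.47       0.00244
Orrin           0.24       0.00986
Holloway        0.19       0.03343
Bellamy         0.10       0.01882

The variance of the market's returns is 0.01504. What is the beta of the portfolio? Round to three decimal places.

0.781

β_Talbot = 0.00244 / 0.01504 = 0.1622
β_Orrin = 0.00986 / 0.01504 = 0.6556
β_Holloway = 0.03343 / 0.01504 = 2.2227
β_Bellamy = 0.01882 / 0.01504 = 1.2513
β_P = Σ w_i β_i = 0.47×0.1622 + 0.24×0.6556 + 0.19×2.2227 + 0.10×1.2513 = 0.7810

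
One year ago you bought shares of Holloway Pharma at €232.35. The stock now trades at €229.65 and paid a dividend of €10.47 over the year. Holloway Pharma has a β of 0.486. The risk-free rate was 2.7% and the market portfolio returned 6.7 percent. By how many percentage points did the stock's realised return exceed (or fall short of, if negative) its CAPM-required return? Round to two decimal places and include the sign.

Realised HPR = (P1 + D1 − P0) / P0 = (229.65 + 10.47 − 232.35) / 232.35 = 7.77 / 232.35 = 3.3441%
MRP = 6.7% − 2.7% = 4.00%
CAPM required = R_f + β·MRP = 2.7% + 0.486 × 4.0% = 4.6440%
α = realised − required = 3.3441% − 4.6440% = -1.30%

-1.30%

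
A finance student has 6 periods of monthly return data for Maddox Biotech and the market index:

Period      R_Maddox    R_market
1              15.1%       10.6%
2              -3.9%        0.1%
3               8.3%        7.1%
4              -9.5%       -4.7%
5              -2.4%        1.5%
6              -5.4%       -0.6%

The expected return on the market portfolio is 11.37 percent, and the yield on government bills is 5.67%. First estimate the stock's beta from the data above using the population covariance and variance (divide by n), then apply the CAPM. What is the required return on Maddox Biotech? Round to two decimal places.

15.16%

Mean R_i = (15.1 − 3.9 + 8.3 − 9.5 − 2.4 − 5.4) / 6 = 0.3667%
Mean R_m = (10.6 + 0.1 + 7.1 − 4.7 + 1.5 − 0.6) / 6 = 2.3333%
Σ(R_i − R̄_i)(R_m − R̄_m) = 257.7567  ⇒  Cov = 257.7567 / 6 = 42.9595
Σ(R_m − R̄_m)² = 154.8133  ⇒  Var(R_m) = 154.8133 / 6 = 25.8022
β = Cov / Var(R_m) = 42.9595 / 25.8022 = 1.6650
MRP = 11.37% − 5.67% = 5.70%
E(R) = R_f + β × MRP = 5.67% + 1.6650 × 5.70% = 15.16%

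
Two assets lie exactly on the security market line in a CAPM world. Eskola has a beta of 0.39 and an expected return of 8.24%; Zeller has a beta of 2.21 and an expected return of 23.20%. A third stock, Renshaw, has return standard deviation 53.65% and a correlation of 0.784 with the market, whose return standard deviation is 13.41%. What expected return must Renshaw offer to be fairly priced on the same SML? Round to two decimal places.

MRP = (23.20% − 8.24%) / (2.21 − 0.39) = 8.2198%
R_f = 8.24% − 0.39 × 8.2198% = 5.0343%
β_Renshaw = ρ·σ_i/σ_m = 0.784 × 53.65 / 13.41 = 3.1366
E(R_Renshaw) = R_f + β × MRP = 5.0343% + 3.1366 × 8.2198% = 30.82%

30.82%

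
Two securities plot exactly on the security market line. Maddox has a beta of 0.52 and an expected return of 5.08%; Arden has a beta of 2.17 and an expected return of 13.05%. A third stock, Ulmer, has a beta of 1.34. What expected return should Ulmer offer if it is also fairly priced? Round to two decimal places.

9.04%

MRP (SML slope) = (13.05% − 5.08%) / (2.17 − 0.52) = 7.97% / 1.65 = 4.8303%
R_f (intercept) = 5.08% − 0.52 × 4.8303% = 2.5682%
E(R_Ulmer) = R_f + β × MRP = 2.5682% + 1.34 × 4.8303% = 9.04%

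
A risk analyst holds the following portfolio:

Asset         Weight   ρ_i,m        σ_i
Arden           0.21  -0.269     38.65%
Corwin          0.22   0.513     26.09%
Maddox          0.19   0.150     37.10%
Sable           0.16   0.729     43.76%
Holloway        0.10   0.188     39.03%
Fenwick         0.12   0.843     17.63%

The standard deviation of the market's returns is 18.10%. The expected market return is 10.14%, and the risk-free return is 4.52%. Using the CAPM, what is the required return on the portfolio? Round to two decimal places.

β_Arden = -0.269 × 38.65% / 18.10% = -0.5744
β_Corwin = 0.513 × 26.09% / 18.10% = 0.7395
β_Maddox = 0.150 × 37.10% / 18.10% = 0.3075
β_Sable = 0.729 × 43.76% / 18.10% = 1.7625
β_Holloway = 0.188 × 39.03% / 18.10% = 0.4054
β_Fenwick = 0.843 × 17.63% / 18.10% = 0.8211
β_P = Σ w_i β_i = 0.21×-0.5744 + 0.22×0.7395 + 0.19×0.3075 + 0.16×1.7625 + 0.10×0.4054 + 0.12×0.8211 = 0.5216
MRP = 10.14% − 4.52% = 5.62%
E(R_P) = R_f + β_P × MRP = 4.52% + 0.5216 × 5.62% = 7.45%

7.45%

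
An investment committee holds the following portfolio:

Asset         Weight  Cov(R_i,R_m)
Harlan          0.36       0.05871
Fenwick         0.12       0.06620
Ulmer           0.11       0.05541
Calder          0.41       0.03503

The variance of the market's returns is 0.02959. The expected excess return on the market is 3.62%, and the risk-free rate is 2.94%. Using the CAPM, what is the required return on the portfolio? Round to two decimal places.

9.00%

β_Harlan = 0.05871 / 0.02959 = 1.9841
β_Fenwick = 0.06620 / 0.02959 = 2.2372
β_Ulmer = 0.05541 / 0.02959 = 1.8726
β_Calder = 0.03503 / 0.02959 = 1.1838
β_P = Σ w_i β_i = 0.36×1.9841 + 0.12×2.2372 + 0.11×1.8726 + 0.41×1.1838 = 1.6741
E(R_P) = R_f + β_P × MRP = 2.94% + 1.6741 × 3.62% = 9.00%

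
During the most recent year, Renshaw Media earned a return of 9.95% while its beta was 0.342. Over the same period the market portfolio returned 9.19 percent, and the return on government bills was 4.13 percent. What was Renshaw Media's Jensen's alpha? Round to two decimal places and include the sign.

+4.09%

Market excess return = 9.19% − 4.13% = 5.06%
CAPM benchmark = R_f + β(R_m − R_f) = 4.13% + 0.342 × 5.06% = 5.86052%
α = actual − benchmark = 9.95% − 5.86052% = +4.09%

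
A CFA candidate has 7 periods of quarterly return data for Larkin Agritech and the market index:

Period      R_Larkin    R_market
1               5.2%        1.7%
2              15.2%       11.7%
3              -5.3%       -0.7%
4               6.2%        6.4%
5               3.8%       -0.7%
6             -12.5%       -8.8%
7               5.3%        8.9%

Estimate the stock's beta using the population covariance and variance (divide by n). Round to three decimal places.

Mean R_i = (5.2 + 15.2 − 5.3 + 6.2 + 3.8 − 12.5 + 5.3) / 7 = 2.5571%
Mean R_m = (1.7 + 11.7 − 0.7 + 6.4 − 0.7 − 8.8 + 8.9) / 7 = 2.6429%
Σ(R_i − R̄_i)(R_m − R̄_m) = 337.2729  ⇒  Cov = 337.2729 / 7 = 48.1818
Σ(R_m − R̄_m)² = 289.4771  ⇒  Var(R_m) = 289.4771 / 7 = 41.3539
β = Cov / Var(R_m) = 48.1818 / 41.3539 = 1.1651

1.165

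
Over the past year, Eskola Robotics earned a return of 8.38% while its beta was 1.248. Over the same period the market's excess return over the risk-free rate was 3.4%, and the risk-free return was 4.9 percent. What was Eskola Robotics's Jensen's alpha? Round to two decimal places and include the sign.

-0.76%

CAPM benchmark = R_f + β(R_m − R_f) = 4.9% + 1.248 × 3.4% = 9.1432%
α = actual − benchmark = 8.38% − 9.1432% = -0.76%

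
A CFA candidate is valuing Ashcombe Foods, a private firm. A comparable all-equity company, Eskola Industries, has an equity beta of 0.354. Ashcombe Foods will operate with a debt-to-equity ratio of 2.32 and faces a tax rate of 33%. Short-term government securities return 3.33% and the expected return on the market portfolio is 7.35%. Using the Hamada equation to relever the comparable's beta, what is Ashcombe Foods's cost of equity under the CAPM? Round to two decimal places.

6.97%

β_L = β_U × [1 + (1 − t)(D/E)] = 0.354 × [1 + (1 − 0.33) × 2.32]
    = 0.354 × [1 + 0.67 × 2.32] = 0.354 × 2.5544 = 0.9043
MRP = 7.35% − 3.33% = 4.02%
E(R) = R_f + β_L × MRP = 3.33% + 0.9043 × 4.02% = 6.97%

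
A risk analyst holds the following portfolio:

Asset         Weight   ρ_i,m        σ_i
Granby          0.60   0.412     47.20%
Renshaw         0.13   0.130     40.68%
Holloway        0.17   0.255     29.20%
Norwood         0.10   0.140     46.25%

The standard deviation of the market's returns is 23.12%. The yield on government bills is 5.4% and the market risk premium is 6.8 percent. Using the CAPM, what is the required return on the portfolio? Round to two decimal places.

β_Granby = 0.412 × 47.20% / 23.12% = 0.8411
β_Renshaw = 0.130 × 40.68% / 23.12% = 0.2287
β_Holloway = 0.255 × 29.20% / 23.12% = 0.3221
β_Norwood = 0.140 × 46.25% / 23.12% = 0.2801
β_P = Σ w_i β_i = 0.60×0.8411 + 0.13×0.2287 + 0.17×0.3221 + 0.10×0.2801 = 0.6172
E(R_P) = R_f + β_P × MRP = 5.4% + 0.6172 × 6.8% = 9.60%

9.60%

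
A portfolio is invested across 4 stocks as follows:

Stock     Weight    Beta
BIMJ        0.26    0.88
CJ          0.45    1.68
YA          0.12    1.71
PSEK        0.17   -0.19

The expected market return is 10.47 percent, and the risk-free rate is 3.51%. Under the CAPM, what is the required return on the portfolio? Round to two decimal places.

11.57%

β_P = Σ w_i β_i = 0.26×0.88 + 0.45×1.68 + 0.12×1.71 + 0.17×-0.19 = 1.1577
MRP = 10.47% − 3.51% = 6.96%
E(R_P) = R_f + β_P × MRP = 3.51% + 1.1577 × 6.96% = 11.57%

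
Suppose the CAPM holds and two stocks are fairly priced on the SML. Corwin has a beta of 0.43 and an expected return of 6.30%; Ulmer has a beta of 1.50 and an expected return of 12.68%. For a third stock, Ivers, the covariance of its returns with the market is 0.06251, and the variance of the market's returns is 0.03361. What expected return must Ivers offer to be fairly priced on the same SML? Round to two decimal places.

14.83%

MRP = (12.68% − 6.30%) / (1.50 − 0.43) = 5.9626%
R_f = 6.30% − 0.43 × 5.9626% = 3.7361%
β_Ivers = Cov / Var(R_m) = 0.06251 / 0.03361 = 1.8599
E(R_Ivers) = R_f + β × MRP = 3.7361% + 1.8599 × 5.9626% = 14.83%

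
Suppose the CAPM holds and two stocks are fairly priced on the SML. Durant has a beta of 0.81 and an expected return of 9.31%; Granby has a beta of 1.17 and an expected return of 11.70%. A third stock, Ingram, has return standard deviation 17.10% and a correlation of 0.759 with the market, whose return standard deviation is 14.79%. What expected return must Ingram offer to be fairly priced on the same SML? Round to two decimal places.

MRP = (11.70% − 9.31%) / (1.17 − 0.81) = 6.6389%
R_f = 9.31% − 0.81 × 6.6389% = 3.9325%
β_Ingram = ρ·σ_i/σ_m = 0.759 × 17.10 / 14.79 = 0.8775
E(R_Ingram) = R_f + β × MRP = 3.9325% + 0.8775 × 6.6389% = 9.76%

9.76%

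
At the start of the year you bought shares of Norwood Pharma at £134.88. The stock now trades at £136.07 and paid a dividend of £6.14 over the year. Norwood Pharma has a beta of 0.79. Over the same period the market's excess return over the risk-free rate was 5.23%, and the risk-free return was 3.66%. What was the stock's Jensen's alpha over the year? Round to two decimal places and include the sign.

Realised HPR = (P1 + D1 − P0) / P0 = (136.07 + 6.14 − 134.88) / 134.88 = 7.33 / 134.88 = 5.4345%
CAPM required = R_f + β·MRP = 3.66% + 0.79 × 5.23% = 7.7917%
α = realised − required = 5.4345% − 7.7917% = -2.36%

-2.36%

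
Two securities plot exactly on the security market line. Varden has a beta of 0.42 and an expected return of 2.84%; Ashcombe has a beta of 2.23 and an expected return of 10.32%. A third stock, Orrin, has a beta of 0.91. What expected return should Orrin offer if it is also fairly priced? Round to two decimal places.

MRP (SML slope) = (10.32% − 2.84%) / (2.23 − 0.42) = 7.48% / 1.81 = 4.1326%
R_f (intercept) = 2.84% − 0.42 × 4.1326% = 1.1043%
E(R_Orrin) = R_f + β × MRP = 1.1043% + 0.91 × 4.1326% = 4.86%

4.86%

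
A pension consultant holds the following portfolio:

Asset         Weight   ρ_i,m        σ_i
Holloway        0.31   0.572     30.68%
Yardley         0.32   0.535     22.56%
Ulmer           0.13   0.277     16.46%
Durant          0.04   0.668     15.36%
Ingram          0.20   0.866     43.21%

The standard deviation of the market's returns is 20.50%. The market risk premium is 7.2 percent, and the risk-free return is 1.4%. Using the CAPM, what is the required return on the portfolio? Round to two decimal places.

β_Holloway = 0.572 × 30.68% / 20.50% = 0.8560
β_Yardley = 0.535 × 22.56% / 20.50% = 0.5888
β_Ulmer = 0.277 × 16.46% / 20.50% = 0.2224
β_Durant = 0.668 × 15.36% / 20.50% = 0.5005
β_Ingram = 0.866 × 43.21% / 20.50% = 1.8254
β_P = Σ w_i β_i = 0.31×0.8560 + 0.32×0.5888 + 0.13×0.2224 + 0.04×0.5005 + 0.20×1.8254 = 0.8678
E(R_P) = R_f + β_P × MRP = 1.4% + 0.8678 × 7.2% = 7.65%

7.65%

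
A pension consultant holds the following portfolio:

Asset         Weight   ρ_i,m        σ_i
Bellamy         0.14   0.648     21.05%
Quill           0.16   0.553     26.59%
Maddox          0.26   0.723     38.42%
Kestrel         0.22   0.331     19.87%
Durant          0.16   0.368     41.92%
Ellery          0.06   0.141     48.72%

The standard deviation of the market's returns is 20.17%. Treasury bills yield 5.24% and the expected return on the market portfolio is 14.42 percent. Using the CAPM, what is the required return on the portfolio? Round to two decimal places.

β_Bellamy = 0.648 × 21.05% / 20.17% = 0.6763
β_Quill = 0.553 × 26.59% / 20.17% = 0.7290
β_Maddox = 0.723 × 38.42% / 20.17% = 1.3772
β_Kestrel = 0.331 × 19.87% / 20.17% = 0.3261
β_Durant = 0.368 × 41.92% / 20.17% = 0.7648
β_Ellery = 0.141 × 48.72% / 20.17% = 0.3406
β_P = Σ w_i β_i = 0.14×0.6763 + 0.16×0.7290 + 0.26×1.3772 + 0.22×0.3261 + 0.16×0.7648 + 0.06×0.3406 = 0.7839
MRP = 14.42% − 5.24% = 9.18%
E(R_P) = R_f + β_P × MRP = 5.24% + 0.7839 × 9.18% = 12.44%

12.44%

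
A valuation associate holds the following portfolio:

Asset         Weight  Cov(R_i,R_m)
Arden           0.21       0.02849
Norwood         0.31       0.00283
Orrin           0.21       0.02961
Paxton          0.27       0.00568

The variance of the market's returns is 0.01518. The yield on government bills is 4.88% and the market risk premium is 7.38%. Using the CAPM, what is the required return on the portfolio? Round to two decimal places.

β_Arden = 0.02849 / 0.01518 = 1.8768
β_Norwood = 0.00283 / 0.01518 = 0.1864
β_Orrin = 0.02961 / 0.01518 = 1.9506
β_Paxton = 0.00568 / 0.01518 = 0.3742
β_P = Σ w_i β_i = 0.21×1.8768 + 0.31×0.1864 + 0.21×1.9506 + 0.27×0.3742 = 0.9626
E(R_P) = R_f + β_P × MRP = 4.88% + 0.9626 × 7.38% = 11.98%

11.98%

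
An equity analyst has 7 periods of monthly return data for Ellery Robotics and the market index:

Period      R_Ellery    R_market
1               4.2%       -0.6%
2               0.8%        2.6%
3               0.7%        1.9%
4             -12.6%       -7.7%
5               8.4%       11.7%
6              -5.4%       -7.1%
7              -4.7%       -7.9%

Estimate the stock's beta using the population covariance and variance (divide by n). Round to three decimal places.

0.841

Mean R_i = (4.2 + 0.8 + 0.7 − 12.6 + 8.4 − 5.4 − 4.7) / 7 = -1.2286%
Mean R_m = (-0.6 + 2.6 + 1.9 − 7.7 + 11.7 − 7.1 − 7.9) / 7 = -1.0143%
Σ(R_i − R̄_i)(R_m − R̄_m) = 262.9371  ⇒  Cov = 262.9371 / 7 = 37.5624
Σ(R_m − R̄_m)² = 312.5286  ⇒  Var(R_m) = 312.5286 / 7 = 44.6469
β = Cov / Var(R_m) = 37.5624 / 44.6469 = 0.8413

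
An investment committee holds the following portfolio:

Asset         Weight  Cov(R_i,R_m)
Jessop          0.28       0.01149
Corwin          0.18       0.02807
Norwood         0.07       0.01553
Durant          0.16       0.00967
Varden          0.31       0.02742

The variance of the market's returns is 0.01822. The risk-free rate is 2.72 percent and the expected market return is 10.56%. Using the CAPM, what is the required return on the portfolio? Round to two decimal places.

β_Jessop = 0.01149 / 0.01822 = 0.6306
β_Corwin = 0.02807 / 0.01822 = 1.5406
β_Norwood = 0.01553 / 0.01822 = 0.8524
β_Durant = 0.00967 / 0.01822 = 0.5307
β_Varden = 0.02742 / 0.01822 = 1.5049
β_P = Σ w_i β_i = 0.28×0.6306 + 0.18×1.5406 + 0.07×0.8524 + 0.16×0.5307 + 0.31×1.5049 = 1.0650
MRP = 10.56% − 2.72% = 7.84%
E(R_P) = R_f + β_P × MRP = 2.72% + 1.0650 × 7.84% = 11.07%

11.07%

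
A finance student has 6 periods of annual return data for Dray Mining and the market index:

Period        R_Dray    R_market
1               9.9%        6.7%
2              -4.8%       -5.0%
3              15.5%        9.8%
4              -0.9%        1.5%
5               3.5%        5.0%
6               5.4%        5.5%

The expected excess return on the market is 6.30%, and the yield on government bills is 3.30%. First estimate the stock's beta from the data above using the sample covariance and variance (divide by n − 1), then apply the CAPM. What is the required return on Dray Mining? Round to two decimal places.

11.74%

Mean R_i = (9.9 − 4.8 + 15.5 − 0.9 + 3.5 + 5.4) / 6 = 4.7667%
Mean R_m = (6.7 − 5.0 + 9.8 + 1.5 + 5.0 + 5.5) / 6 = 3.9167%
Σ(R_i − R̄_i)(R_m − R̄_m) = 176.0633  ⇒  Cov = 176.0633 / 5 = 35.2127
Σ(R_m − R̄_m)² = 131.3883  ⇒  Var(R_m) = 131.3883 / 5 = 26.2777
β = Cov / Var(R_m) = 35.2127 / 26.2777 = 1.3400
E(R) = R_f + β × MRP = 3.30% + 1.3400 × 6.30% = 11.74%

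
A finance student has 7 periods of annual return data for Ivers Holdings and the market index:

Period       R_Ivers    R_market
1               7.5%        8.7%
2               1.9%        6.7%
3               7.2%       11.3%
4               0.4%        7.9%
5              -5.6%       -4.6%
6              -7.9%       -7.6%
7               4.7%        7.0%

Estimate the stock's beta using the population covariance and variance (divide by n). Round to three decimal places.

0.783

Mean R_i = (7.5 + 1.9 + 7.2 + 0.4 − 5.6 − 7.9 + 4.7) / 7 = 1.1714%
Mean R_m = (8.7 + 6.7 + 11.3 + 7.9 − 4.6 − 7.6 + 7.0) / 7 = 4.2000%
Σ(R_i − R̄_i)(R_m − R̄_m) = 246.7600  ⇒  Cov = 246.7600 / 7 = 35.2514
Σ(R_m − R̄_m)² = 315.1200  ⇒  Var(R_m) = 315.1200 / 7 = 45.0171
β = Cov / Var(R_m) = 35.2514 / 45.0171 = 0.7831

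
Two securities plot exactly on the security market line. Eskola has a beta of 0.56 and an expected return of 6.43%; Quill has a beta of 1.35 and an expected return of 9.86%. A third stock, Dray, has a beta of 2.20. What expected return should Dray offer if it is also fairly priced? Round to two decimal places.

MRP (SML slope) = (9.86% − 6.43%) / (1.35 − 0.56) = 3.43% / 0.79 = 4.3418%
R_f (intercept) = 6.43% − 0.56 × 4.3418% = 3.9986%
E(R_Dray) = R_f + β × MRP = 3.9986% + 2.20 × 4.3418% = 13.55%

13.55%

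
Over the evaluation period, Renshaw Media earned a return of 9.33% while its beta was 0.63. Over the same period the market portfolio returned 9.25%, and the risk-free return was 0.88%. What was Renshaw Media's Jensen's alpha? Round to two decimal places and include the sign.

Market excess return = 9.25% − 0.88% = 8.37%
CAPM benchmark = R_f + β(R_m − R_f) = 0.88% + 0.63 × 8.37% = 6.1531%
α = actual − benchmark = 9.33% − 6.1531% = +3.18%

+3.18%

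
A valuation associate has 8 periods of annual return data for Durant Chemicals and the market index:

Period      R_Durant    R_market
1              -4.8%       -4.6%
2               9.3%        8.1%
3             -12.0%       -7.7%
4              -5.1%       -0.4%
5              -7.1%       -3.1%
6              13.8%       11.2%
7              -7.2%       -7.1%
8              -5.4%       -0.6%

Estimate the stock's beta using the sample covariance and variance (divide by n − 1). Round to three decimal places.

Mean R_i = (-4.8 + 9.3 − 12.0 − 5.1 − 7.1 + 13.8 − 7.2 − 5.4) / 8 = -2.3125%
Mean R_m = (-4.6 + 8.1 − 7.7 − 0.4 − 3.1 + 11.2 − 7.1 − 0.6) / 8 = -0.5250%
Σ(R_i − R̄_i)(R_m − R̄_m) = 413.0675  ⇒  Cov = 413.0675 / 7 = 59.0096
Σ(R_m − R̄_m)² = 329.8350  ⇒  Var(R_m) = 329.8350 / 7 = 47.1193
β = Cov / Var(R_m) = 59.0096 / 47.1193 = 1.2523

1.252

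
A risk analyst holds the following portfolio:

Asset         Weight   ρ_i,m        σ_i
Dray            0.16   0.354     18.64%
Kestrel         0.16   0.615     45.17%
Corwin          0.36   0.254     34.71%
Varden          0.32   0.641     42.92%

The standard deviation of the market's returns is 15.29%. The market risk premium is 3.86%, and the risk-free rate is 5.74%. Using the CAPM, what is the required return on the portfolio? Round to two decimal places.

β_Dray = 0.354 × 18.64% / 15.29% = 0.4316
β_Kestrel = 0.615 × 45.17% / 15.29% = 1.8168
β_Corwin = 0.254 × 34.71% / 15.29% = 0.5766
β_Varden = 0.641 × 42.92% / 15.29% = 1.7993
β_P = Σ w_i β_i = 0.16×0.4316 + 0.16×1.8168 + 0.36×0.5766 + 0.32×1.7993 = 1.1431
E(R_P) = R_f + β_P × MRP = 5.74% + 1.1431 × 3.86% = 10.15%

10.15%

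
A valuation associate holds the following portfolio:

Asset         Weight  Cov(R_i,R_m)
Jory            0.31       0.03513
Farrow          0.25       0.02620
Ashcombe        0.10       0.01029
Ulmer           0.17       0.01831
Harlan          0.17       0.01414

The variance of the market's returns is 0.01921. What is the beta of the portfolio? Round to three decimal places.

1.249

β_Jory = 0.03513 / 0.01921 = 1.8287
β_Farrow = 0.02620 / 0.01921 = 1.3639
β_Ashcombe = 0.01029 / 0.01921 = 0.5357
β_Ulmer = 0.01831 / 0.01921 = 0.9531
β_Harlan = 0.01414 / 0.01921 = 0.7361
β_P = Σ w_i β_i = 0.31×1.8287 + 0.25×1.3639 + 0.10×0.5357 + 0.17×0.9531 + 0.17×0.7361 = 1.2486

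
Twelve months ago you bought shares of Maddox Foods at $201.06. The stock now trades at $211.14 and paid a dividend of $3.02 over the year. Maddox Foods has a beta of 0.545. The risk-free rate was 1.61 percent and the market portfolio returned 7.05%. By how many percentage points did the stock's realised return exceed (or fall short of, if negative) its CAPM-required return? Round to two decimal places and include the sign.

Realised HPR = (P1 + D1 − P0) / P0 = (211.14 + 3.02 − 201.06) / 201.06 = 13.10 / 201.06 = 6.5155%
MRP = 7.05% − 1.61% = 5.44%
CAPM required = R_f + β·MRP = 1.61% + 0.545 × 5.44% = 4.57480%
α = realised − required = 6.5155% − 4.57480% = +1.94%

+1.94%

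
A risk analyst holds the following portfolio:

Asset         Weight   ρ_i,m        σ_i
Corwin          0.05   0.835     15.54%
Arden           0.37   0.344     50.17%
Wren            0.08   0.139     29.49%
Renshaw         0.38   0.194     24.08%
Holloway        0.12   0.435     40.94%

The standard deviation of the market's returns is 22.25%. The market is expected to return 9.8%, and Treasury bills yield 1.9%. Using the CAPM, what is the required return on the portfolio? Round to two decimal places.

5.90%

β_Corwin = 0.835 × 15.54% / 22.25% = 0.5832
β_Arden = 0.344 × 50.17% / 22.25% = 0.7757
β_Wren = 0.139 × 29.49% / 22.25% = 0.1842
β_Renshaw = 0.194 × 24.08% / 22.25% = 0.2100
β_Holloway = 0.435 × 40.94% / 22.25% = 0.8004
β_P = Σ w_i β_i = 0.05×0.5832 + 0.37×0.7757 + 0.08×0.1842 + 0.38×0.2100 + 0.12×0.8004 = 0.5068
MRP = 9.8% − 1.9% = 7.90%
E(R_P) = R_f + β_P × MRP = 1.9% + 0.5068 × 7.9% = 5.90%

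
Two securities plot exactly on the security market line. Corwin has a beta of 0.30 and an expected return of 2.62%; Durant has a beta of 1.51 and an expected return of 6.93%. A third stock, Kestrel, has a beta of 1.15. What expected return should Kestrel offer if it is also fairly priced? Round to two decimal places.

5.65%

MRP (SML slope) = (6.93% − 2.62%) / (1.51 − 0.30) = 4.31% / 1.21 = 3.5620%
R_f (intercept) = 2.62% − 0.30 × 3.5620% = 1.5514%
E(R_Kestrel) = R_f + β × MRP = 1.5514% + 1.15 × 3.5620% = 5.65%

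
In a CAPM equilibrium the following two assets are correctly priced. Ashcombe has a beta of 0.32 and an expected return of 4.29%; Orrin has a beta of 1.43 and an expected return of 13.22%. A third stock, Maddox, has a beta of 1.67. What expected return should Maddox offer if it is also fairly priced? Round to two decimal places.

15.15%

MRP (SML slope) = (13.22% − 4.29%) / (1.43 − 0.32) = 8.93% / 1.11 = 8.0450%
R_f (intercept) = 4.29% − 0.32 × 8.0450% = 1.7156%
E(R_Maddox) = R_f + β × MRP = 1.7156% + 1.67 × 8.0450% = 15.15%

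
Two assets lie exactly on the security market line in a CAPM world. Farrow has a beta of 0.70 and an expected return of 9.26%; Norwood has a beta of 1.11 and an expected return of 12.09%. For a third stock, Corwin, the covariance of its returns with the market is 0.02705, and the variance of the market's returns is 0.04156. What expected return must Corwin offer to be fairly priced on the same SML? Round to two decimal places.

MRP = (12.09% − 9.26%) / (1.11 − 0.70) = 6.9024%
R_f = 9.26% − 0.70 × 6.9024% = 4.4283%
β_Corwin = Cov / Var(R_m) = 0.02705 / 0.04156 = 0.6509
E(R_Corwin) = R_f + β × MRP = 4.4283% + 0.6509 × 6.9024% = 8.92%

8.92%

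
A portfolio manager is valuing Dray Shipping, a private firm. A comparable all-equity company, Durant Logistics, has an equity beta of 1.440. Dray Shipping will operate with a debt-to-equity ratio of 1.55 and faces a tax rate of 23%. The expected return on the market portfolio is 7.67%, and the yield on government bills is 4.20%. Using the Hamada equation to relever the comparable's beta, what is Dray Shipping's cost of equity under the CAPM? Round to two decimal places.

15.16%

β_L = β_U × [1 + (1 − t)(D/E)] = 1.440 × [1 + (1 − 0.23) × 1.55]
    = 1.440 × [1 + 0.77 × 1.55] = 1.440 × 2.1935 = 3.1586
MRP = 7.67% − 4.20% = 3.47%
E(R) = R_f + β_L × MRP = 4.20% + 3.1586 × 3.47% = 15.16%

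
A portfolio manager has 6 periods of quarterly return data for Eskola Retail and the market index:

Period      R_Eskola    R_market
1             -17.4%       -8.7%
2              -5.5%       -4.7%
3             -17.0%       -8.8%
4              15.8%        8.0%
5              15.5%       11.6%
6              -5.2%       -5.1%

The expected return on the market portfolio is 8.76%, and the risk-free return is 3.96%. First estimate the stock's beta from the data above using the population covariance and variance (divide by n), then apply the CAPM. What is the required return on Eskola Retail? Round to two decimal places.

Mean R_i = (-17.4 − 5.5 − 17.0 + 15.8 + 15.5 − 5.2) / 6 = -2.3000%
Mean R_m = (-8.7 − 4.7 − 8.8 + 8.0 + 11.6 − 5.1) / 6 = -1.2833%
Σ(R_i − R̄_i)(R_m − R̄_m) = 641.8400  ⇒  Cov = 641.8400 / 6 = 106.9733
Σ(R_m − R̄_m)² = 389.9083  ⇒  Var(R_m) = 389.9083 / 6 = 64.9847
β = Cov / Var(R_m) = 106.9733 / 64.9847 = 1.6461
MRP = 8.76% − 3.96% = 4.80%
E(R) = R_f + β × MRP = 3.96% + 1.6461 × 4.80% = 11.86%

11.86%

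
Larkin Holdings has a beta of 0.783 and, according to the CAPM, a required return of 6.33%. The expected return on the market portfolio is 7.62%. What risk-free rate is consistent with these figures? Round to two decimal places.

1.68%

E(R) = R_f + β(E(R_m) − R_f) = R_f(1 − β) + β·E(R_m)
6.33% = R_f × (1 − 0.783) + 0.783 × 7.62%
6.33% = R_f × 0.217 + 5.96646%
R_f = (6.33% − 5.96646%) / 0.217 = 1.68%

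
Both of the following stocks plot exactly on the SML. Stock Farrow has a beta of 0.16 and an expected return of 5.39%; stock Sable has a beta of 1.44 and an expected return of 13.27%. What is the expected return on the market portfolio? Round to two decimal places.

10.56%

Both satisfy E(R) = R_f + β·MRP, so the slope of the SML is
MRP = (13.27% − 5.39%) / (1.44 − 0.16) = 7.88% / 1.28 = 6.1563%
R_f = E(R_Farrow) − β_Farrow·MRP = 5.39% − 0.16 × 6.1563% = 4.4050%
E(R_m) = R_f + MRP = 4.4050% + 6.1563% = 10.56%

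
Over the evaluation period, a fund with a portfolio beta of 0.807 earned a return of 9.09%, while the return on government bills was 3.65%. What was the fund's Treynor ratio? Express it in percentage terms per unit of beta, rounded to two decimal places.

6.74%

Treynor = (R_P − R_f) / β_P = (9.09% − 3.65%) / 0.8070 = 5.44% / 0.8070 = 6.74%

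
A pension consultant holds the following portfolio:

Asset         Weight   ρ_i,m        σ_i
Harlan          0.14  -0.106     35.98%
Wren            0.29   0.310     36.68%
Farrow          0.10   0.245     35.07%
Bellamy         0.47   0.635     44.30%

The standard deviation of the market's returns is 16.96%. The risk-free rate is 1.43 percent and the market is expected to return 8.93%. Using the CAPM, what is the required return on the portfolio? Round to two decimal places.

β_Harlan = -0.106 × 35.98% / 16.96% = -0.2249
β_Wren = 0.310 × 36.68% / 16.96% = 0.6704
β_Farrow = 0.245 × 35.07% / 16.96% = 0.5066
β_Bellamy = 0.635 × 44.30% / 16.96% = 1.6586
β_P = Σ w_i β_i = 0.14×-0.2249 + 0.29×0.6704 + 0.10×0.5066 + 0.47×1.6586 = 0.9931
MRP = 8.93% − 1.43% = 7.50%
E(R_P) = R_f + β_P × MRP = 1.43% + 0.9931 × 7.50% = 8.88%

8.88%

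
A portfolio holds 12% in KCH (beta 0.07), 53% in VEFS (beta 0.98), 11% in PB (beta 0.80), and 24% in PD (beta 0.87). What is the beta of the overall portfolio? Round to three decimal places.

β_P = Σ w_i β_i = 0.12×0.07 + 0.53×0.98 + 0.11×0.80 + 0.24×0.87 = 0.8246

0.825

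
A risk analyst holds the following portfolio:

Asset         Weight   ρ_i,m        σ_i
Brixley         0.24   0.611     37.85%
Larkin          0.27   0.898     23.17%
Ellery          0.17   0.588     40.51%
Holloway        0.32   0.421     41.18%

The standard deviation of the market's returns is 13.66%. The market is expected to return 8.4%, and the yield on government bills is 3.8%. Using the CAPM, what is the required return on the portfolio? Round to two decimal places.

β_Brixley = 0.611 × 37.85% / 13.66% = 1.6930
β_Larkin = 0.898 × 23.17% / 13.66% = 1.5232
β_Ellery = 0.588 × 40.51% / 13.66% = 1.7438
β_Holloway = 0.421 × 41.18% / 13.66% = 1.2692
β_P = Σ w_i β_i = 0.24×1.6930 + 0.27×1.5232 + 0.17×1.7438 + 0.32×1.2692 = 1.5202
MRP = 8.4% − 3.8% = 4.60%
E(R_P) = R_f + β_P × MRP = 3.8% + 1.5202 × 4.6% = 10.79%

10.79%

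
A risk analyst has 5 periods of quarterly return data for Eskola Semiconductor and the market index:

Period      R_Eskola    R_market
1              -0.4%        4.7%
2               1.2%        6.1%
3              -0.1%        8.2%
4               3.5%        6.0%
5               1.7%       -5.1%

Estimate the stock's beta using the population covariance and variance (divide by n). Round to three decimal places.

-0.060

Mean R_i = (-0.4 + 1.2 − 0.1 + 3.5 + 1.7) / 5 = 1.1800%
Mean R_m = (4.7 + 6.1 + 8.2 + 6.0 − 5.1) / 5 = 3.9800%
Σ(R_i − R̄_i)(R_m − R̄_m) = -6.5320  ⇒  Cov = -6.5320 / 5 = -1.3064
Σ(R_m − R̄_m)² = 109.3480  ⇒  Var(R_m) = 109.3480 / 5 = 21.8696
β = Cov / Var(R_m) = -1.3064 / 21.8696 = -0.0597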